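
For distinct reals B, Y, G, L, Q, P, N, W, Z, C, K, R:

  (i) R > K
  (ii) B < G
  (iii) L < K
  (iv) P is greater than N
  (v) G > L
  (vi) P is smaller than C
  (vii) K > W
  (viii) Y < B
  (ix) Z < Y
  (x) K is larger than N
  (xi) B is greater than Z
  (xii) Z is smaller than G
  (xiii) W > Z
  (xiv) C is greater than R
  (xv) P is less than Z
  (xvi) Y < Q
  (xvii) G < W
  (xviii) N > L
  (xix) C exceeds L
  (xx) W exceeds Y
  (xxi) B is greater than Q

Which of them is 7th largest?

The consecutive relations fix a unique order: L < N < P < Z < Y < Q < B < G < W < K < R < C.
The 7th largest is Q.

Q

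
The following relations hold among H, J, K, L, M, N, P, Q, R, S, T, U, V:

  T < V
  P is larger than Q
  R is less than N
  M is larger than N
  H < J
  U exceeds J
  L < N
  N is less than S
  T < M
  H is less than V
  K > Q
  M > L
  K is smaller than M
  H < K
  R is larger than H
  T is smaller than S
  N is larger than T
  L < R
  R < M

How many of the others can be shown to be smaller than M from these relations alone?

From M the given relations immediately reach L, R, T, N, K.
From those, H, Q — 7 in total.
No other element is forced below M by the given relations, so the count is 7.

7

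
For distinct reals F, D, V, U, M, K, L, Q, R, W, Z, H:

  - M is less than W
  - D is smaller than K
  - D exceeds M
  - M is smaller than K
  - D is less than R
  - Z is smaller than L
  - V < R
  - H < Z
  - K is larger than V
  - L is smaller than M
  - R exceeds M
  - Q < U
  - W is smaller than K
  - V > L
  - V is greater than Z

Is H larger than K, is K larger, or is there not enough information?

K

Chaining the given relations: H < Z < L < M < D < K.
So K is larger.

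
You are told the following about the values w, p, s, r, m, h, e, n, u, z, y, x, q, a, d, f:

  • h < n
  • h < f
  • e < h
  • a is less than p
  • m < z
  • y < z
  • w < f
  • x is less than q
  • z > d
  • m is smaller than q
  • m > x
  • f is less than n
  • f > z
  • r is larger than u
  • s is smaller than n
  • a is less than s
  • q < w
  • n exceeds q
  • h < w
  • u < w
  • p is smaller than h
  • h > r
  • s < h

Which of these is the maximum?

x is not greatest since x < m; e is not greatest since e < h; m is not greatest since m < q; y is not greatest since y < z; d is not greatest since d < z; q is not greatest since q < w; u is not greatest since u < r; a is not greatest since a < s; r is not greatest since r < h; s is not greatest since s < h; z is not greatest since z < f; p is not greatest since p < h; h is not greatest since h < w; w is not greatest since w < f; f is not greatest since f < n.
Only n has nothing above it, so n is the maximum.

n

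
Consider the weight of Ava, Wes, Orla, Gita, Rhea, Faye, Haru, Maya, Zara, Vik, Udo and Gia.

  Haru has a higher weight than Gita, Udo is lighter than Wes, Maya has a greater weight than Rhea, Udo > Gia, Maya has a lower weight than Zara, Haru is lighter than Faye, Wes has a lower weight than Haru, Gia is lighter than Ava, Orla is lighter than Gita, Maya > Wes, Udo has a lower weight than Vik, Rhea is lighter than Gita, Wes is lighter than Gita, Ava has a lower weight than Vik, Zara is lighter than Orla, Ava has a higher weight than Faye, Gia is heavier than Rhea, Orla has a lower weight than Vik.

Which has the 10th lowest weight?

The consecutive relations fix a unique order: Rhea < Gia < Udo < Wes < Maya < Zara < Orla < Gita < Haru < Faye < Ava < Vik.
The 10th smallest is Faye.

Faye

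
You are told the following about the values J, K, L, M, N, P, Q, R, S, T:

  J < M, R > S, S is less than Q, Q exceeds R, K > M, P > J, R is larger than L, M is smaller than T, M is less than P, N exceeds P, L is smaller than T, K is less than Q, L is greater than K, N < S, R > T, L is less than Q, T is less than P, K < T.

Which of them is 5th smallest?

T

The consecutive relations fix a unique order: J < M < K < L < T < P < N < S < R < Q.
The 5th smallest is T.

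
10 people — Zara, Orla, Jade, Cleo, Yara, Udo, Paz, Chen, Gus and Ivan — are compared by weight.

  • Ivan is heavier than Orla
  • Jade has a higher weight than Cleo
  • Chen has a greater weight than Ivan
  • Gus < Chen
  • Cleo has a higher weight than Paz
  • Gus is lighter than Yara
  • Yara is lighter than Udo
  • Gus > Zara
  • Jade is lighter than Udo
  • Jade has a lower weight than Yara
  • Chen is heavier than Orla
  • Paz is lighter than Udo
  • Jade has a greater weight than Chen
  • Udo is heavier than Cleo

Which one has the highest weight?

Udo

Orla is not greatest since Orla < Chen; Paz is not greatest since Paz < Udo; Zara is not greatest since Zara < Gus; Gus is not greatest since Gus < Yara; Cleo is not greatest since Cleo < Udo; Ivan is not greatest since Ivan < Chen; Chen is not greatest since Chen < Jade; Jade is not greatest since Jade < Udo; Yara is not greatest since Yara < Udo.
Only Udo has nothing above it, so Udo is the highest weight.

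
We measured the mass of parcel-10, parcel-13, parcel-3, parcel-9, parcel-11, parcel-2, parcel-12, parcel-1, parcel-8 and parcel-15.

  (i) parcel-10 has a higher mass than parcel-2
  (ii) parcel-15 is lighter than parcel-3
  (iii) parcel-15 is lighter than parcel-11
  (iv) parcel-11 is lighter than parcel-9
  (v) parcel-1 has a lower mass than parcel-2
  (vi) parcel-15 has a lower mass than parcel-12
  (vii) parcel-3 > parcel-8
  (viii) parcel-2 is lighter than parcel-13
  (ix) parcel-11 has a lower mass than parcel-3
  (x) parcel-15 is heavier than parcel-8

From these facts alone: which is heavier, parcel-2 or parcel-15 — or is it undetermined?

Following every chain through parcel-2: above parcel-2 we get parcel-10, parcel-13; below parcel-2 we get parcel-1.
parcel-15 is not reached, and no chain runs the other way from parcel-15 to parcel-2.
So the given relations leave the order of parcel-2 and parcel-15 undetermined.

undetermined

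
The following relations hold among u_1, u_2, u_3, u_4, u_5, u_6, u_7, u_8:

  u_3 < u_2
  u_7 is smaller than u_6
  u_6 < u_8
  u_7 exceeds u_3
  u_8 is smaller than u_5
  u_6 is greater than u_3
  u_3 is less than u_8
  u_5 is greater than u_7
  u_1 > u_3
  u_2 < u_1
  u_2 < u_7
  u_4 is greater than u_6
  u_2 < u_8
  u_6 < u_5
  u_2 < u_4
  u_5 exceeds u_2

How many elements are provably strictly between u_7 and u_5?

The relations place u_7 below u_5. An element lies strictly between them when it is forced above u_7 and also forced below u_5.
Above u_7: {u_6, u_8, u_4}. Below u_5: {u_3, u_2, u_6, u_8}.
Intersection: {u_6, u_8} — 2.

2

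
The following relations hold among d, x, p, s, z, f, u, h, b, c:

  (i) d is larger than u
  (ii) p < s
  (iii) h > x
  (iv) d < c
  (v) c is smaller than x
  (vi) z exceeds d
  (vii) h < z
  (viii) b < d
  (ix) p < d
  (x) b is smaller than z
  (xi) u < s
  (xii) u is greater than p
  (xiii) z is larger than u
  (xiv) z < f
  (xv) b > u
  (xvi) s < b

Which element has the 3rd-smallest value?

Chaining the given pairs: p < u < s < b < d < c < x < h < z < f.
Counting 3 from the smallest end gives s.

s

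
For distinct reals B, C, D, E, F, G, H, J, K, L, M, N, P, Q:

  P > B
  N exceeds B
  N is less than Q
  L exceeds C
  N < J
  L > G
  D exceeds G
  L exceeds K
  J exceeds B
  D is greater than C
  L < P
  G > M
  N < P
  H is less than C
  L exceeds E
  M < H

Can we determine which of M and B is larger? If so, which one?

Following every chain through M: above M we get H, G, C, L, P, D.
B is not reached, and no chain runs the other way from B to M.
So the given relations leave the order of M and B undetermined.

undetermined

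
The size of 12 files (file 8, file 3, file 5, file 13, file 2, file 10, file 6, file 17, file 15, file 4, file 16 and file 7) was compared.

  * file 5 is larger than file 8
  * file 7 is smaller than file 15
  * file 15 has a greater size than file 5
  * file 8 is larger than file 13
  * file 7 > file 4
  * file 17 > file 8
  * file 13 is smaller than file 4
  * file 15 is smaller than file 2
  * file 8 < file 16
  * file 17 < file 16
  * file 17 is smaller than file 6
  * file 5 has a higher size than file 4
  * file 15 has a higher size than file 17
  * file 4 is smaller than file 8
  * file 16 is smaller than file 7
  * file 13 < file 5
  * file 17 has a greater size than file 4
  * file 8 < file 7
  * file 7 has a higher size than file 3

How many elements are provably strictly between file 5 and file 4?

Chaining upward from file 4 reaches: file 8, file 17, file 16, file 7, file 15, file 6, file 2.
Chaining downward from file 5 reaches: file 13, file 8.
Strictly between file 4 and file 5 are those in both lists: file 8 — 1 element.

1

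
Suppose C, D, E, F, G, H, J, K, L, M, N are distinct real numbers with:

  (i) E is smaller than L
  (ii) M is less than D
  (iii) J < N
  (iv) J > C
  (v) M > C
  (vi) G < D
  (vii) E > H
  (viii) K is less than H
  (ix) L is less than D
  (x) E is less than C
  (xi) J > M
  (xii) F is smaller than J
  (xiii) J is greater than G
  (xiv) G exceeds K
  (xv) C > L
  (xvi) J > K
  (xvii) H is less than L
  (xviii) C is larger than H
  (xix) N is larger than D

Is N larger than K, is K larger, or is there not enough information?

N

K < H and H < E give K < E.
Then E < C extends the chain to C.
Then C < M extends the chain to M.
With M < D: K < H < E < C < M < D.
Then D < N extends the chain to N.
So N is larger.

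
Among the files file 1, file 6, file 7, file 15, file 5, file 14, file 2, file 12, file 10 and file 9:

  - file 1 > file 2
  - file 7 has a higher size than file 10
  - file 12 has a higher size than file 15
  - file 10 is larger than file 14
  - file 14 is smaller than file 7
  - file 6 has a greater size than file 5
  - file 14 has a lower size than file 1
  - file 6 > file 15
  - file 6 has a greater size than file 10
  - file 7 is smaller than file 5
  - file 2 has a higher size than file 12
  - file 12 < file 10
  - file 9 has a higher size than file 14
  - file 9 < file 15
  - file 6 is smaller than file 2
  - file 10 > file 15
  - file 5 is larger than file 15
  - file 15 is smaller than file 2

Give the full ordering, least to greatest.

Nothing is placed below file 14, so it is least; from there file 14 < file 9; file 9 < file 15; file 15 < file 12; file 12 < file 10; file 10 < file 7; file 7 < file 5; file 5 < file 6; file 6 < file 2; file 2 < file 1, each given directly.

file 14 < file 9 < file 15 < file 12 < file 10 < file 7 < file 5 < file 6 < file 2 < file 1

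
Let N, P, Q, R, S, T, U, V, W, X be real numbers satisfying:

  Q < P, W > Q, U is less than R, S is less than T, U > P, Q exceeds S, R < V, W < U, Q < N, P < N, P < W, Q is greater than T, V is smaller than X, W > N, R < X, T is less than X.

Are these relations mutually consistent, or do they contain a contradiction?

consistent

Every relation is compatible with S < T < Q < P < N < W < U < R < V < X; the set is consistent.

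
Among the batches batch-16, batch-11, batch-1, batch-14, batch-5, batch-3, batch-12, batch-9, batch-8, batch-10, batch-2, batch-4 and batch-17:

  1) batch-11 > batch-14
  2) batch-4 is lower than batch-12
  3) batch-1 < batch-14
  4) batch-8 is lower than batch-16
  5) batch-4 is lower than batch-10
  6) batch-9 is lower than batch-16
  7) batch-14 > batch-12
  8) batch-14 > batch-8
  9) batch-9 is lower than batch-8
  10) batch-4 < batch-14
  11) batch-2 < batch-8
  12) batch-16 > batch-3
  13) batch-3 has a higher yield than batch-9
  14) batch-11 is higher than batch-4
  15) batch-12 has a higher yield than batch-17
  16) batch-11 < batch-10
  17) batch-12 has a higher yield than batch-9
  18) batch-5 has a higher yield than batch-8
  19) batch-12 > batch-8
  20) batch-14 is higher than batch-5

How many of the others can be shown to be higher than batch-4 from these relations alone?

From batch-4 the given relations immediately reach batch-12, batch-14, batch-11, batch-10.
No other element is forced above batch-4 by the given relations, so the count is 4.

4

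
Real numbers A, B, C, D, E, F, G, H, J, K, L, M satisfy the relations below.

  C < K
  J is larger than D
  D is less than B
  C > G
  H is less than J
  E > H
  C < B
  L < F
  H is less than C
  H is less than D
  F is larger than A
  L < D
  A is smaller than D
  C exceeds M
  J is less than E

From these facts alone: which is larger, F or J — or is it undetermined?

undetermined

Following every chain through F: below F we get A, L.
J is not reached, and no chain runs the other way from J to F.
So the given relations leave the order of F and J undetermined.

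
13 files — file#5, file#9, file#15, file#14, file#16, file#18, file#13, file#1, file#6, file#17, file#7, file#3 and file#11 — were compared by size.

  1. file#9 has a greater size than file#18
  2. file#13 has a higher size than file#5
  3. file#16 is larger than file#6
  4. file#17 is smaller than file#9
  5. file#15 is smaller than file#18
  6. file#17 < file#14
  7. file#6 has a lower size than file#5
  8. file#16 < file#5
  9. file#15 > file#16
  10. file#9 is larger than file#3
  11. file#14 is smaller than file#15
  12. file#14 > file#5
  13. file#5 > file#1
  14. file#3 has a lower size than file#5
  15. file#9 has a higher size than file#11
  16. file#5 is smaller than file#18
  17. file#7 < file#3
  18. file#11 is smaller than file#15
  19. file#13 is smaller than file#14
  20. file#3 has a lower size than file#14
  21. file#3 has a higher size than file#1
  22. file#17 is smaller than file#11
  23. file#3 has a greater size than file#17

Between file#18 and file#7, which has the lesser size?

file#7

file#7 < file#3 and file#3 < file#5 give file#7 < file#5.
With file#5 < file#13: file#7 < file#3 < file#5 < file#13.
Then file#13 < file#14 extends the chain to file#14.
Then file#14 < file#15 extends the chain to file#15.
With file#15 < file#18: file#7 < file#3 < file#5 < file#13 < file#14 < file#15 < file#18.
So file#7 < file#18; file#7 is the smaller of the two.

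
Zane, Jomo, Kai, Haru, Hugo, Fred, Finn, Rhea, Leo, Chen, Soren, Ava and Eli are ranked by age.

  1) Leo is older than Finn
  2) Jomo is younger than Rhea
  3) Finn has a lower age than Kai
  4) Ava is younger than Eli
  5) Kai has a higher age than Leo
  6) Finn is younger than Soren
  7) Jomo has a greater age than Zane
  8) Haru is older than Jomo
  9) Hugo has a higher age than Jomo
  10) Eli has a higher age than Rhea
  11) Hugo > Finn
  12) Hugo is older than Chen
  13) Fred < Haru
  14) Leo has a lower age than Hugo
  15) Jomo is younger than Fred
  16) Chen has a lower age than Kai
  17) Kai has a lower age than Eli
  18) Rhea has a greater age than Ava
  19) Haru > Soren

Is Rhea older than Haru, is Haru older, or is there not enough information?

undetermined

Following every chain through Rhea: above Rhea we get Eli; below Rhea we get Zane, Jomo, Ava.
Haru is not reached, and no chain runs the other way from Haru to Rhea.
So the given relations leave the order of Rhea and Haru undetermined.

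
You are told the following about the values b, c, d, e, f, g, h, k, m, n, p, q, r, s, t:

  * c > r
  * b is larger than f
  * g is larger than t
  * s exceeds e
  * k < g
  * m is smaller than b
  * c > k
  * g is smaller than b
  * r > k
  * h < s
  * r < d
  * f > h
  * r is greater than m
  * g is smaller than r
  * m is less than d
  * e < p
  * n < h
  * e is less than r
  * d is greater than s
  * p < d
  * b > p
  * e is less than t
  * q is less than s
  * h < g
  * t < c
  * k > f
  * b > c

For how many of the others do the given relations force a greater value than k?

From k the given relations immediately reach g, r, c.
From those, b, d — 5 in total.
No other element is forced above k by the given relations, so the count is 5.

5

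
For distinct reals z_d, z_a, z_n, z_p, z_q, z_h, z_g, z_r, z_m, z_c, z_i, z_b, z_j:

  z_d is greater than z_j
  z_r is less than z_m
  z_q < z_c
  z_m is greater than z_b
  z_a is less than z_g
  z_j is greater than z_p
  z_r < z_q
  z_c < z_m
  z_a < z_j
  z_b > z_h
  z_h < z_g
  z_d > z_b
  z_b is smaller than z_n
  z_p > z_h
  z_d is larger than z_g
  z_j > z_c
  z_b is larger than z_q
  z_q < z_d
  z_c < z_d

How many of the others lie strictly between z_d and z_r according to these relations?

Chaining upward from z_r reaches: z_q, z_c, z_b, z_n, z_m, z_j.
Chaining downward from z_d reaches: z_q, z_c, z_a, z_h, z_b, z_p, z_g, z_j.
Strictly between z_r and z_d are those in both lists: z_q, z_c, z_b, z_j — 4 elements.

4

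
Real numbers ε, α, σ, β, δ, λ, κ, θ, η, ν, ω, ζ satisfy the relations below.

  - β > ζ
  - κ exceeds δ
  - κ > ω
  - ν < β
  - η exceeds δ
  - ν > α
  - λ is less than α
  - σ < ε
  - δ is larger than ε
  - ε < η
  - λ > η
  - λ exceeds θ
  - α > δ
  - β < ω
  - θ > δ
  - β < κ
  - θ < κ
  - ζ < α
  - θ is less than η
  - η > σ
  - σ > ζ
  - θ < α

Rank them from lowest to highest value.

ζ < σ < ε < δ < θ < η < λ < α < ν < β < ω < κ

Nothing is placed below ζ, so it is least; from there ζ < σ; σ < ε; ε < δ; δ < θ; θ < η; η < λ; λ < α; α < ν; ν < β; β < ω; ω < κ, each given directly.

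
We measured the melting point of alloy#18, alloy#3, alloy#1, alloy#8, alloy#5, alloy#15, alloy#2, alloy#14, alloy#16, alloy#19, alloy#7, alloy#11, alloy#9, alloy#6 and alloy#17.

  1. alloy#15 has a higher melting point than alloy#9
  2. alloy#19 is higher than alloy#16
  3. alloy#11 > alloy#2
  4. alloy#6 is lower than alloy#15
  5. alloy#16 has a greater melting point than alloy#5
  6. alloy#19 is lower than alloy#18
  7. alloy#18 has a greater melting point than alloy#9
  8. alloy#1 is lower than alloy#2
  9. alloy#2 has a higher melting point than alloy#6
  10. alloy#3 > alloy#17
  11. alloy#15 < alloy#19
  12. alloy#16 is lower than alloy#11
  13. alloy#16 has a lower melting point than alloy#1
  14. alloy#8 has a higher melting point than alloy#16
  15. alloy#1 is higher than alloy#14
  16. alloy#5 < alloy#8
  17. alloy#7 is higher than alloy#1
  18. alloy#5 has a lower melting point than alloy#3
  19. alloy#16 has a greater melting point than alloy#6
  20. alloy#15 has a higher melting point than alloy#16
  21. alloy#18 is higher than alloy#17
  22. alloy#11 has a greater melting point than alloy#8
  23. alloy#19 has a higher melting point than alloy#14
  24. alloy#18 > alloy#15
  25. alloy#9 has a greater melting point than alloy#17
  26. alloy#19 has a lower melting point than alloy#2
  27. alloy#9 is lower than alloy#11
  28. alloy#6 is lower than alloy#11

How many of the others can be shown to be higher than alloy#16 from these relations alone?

8

From alloy#16 the given relations immediately reach alloy#15, alloy#1, alloy#19, alloy#8, alloy#11.
From those, alloy#2, alloy#7, alloy#18 — 8 in total.
Nothing else is reachable above alloy#16; 8 in all.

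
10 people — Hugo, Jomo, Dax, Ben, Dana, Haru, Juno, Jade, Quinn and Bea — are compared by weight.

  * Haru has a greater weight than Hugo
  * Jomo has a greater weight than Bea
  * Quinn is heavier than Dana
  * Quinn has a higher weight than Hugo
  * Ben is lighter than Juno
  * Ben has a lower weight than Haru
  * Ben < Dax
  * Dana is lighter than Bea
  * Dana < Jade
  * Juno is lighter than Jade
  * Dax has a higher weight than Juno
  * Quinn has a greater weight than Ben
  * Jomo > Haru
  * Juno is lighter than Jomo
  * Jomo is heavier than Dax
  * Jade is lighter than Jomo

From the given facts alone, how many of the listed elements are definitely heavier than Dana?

Directly above Dana: Quinn, Jade, Bea.
One step further: Jomo (4 so far).
Nothing else is reachable above Dana; 4 in all.

4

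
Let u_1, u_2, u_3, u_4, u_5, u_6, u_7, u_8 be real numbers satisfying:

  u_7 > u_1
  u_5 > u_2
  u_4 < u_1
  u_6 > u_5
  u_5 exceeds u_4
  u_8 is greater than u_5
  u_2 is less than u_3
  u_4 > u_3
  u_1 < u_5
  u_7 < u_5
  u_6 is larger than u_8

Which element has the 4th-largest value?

u_7

Chaining the given pairs: u_2 < u_3 < u_4 < u_1 < u_7 < u_5 < u_8 < u_6.
Counting 4 from the largest end gives u_7.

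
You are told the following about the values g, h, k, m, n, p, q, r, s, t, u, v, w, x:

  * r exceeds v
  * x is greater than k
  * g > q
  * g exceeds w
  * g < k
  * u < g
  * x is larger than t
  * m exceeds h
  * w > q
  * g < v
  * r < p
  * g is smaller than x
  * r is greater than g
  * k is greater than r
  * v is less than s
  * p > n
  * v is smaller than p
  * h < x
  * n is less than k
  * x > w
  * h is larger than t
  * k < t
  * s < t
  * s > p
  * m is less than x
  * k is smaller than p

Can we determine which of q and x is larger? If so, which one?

x

Link the given pairs in sequence: q < w; w < g; g < v; v < r; r < k; k < p; p < s; s < t; t < h; h < m; m < x.
Together: q < w < g < v < r < k < p < s < t < h < m < x.
So x is larger.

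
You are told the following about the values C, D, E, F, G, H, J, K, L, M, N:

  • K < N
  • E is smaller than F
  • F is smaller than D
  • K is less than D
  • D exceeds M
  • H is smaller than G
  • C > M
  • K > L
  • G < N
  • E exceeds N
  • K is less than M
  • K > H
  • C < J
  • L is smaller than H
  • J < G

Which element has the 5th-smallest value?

Chaining the given pairs: L < H < K < M < C < J < G < N < E < F < D.
Counting 5 from the smallest end gives C.

C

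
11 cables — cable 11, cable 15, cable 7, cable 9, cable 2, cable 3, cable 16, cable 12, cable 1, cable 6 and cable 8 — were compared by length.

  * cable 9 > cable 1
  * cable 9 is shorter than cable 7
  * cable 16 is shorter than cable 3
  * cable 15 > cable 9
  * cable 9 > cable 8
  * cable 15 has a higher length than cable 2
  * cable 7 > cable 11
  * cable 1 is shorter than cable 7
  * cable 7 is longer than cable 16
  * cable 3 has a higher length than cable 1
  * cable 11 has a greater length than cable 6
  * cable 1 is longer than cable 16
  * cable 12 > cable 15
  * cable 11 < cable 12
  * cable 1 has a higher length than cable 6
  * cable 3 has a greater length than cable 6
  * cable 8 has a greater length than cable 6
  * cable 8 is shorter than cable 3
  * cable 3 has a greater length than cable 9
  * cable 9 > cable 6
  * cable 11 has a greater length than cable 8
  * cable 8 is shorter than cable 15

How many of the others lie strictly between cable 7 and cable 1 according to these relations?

Chaining upward from cable 1 reaches: cable 9, cable 3, cable 15, cable 12.
Chaining downward from cable 7 reaches: cable 6, cable 16, cable 8, cable 9, cable 11.
Strictly between cable 1 and cable 7 are those in both lists: cable 9 — 1 element.

1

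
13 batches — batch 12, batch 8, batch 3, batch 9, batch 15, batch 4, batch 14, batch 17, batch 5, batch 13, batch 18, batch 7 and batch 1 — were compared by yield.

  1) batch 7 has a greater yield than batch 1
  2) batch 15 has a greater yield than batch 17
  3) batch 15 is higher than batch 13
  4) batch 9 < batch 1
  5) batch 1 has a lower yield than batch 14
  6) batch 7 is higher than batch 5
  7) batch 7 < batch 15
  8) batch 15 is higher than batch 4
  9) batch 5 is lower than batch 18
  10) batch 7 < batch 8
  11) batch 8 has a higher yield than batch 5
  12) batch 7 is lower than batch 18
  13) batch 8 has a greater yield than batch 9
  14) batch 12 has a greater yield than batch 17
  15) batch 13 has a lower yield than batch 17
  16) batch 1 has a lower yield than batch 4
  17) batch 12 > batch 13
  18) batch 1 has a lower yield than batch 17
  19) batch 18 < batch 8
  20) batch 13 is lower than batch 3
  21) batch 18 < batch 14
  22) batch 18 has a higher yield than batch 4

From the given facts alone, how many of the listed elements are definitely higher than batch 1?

8

The elements the relations force above batch 1 are batch 17, batch 7, batch 4, batch 18, batch 15, batch 14, batch 12, batch 8 — no chain reaches any other.
That is 8.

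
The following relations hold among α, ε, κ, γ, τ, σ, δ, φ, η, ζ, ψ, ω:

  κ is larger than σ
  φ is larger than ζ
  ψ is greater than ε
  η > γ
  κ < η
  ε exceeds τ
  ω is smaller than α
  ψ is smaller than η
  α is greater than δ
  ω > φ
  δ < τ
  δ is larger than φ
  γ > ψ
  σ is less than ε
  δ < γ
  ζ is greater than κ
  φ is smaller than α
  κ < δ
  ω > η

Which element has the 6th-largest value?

ε

Chaining the given pairs: σ < κ < ζ < φ < δ < τ < ε < ψ < γ < η < ω < α.
Counting 6 from the largest end gives ε.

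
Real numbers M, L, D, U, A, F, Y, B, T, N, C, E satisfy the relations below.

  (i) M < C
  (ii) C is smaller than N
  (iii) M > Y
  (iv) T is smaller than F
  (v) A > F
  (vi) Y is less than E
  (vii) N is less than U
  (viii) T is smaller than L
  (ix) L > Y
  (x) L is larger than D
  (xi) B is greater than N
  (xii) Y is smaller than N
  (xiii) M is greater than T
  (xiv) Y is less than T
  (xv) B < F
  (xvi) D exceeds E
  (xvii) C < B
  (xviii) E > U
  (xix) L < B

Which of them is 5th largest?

D

The consecutive relations fix a unique order: Y < T < M < C < N < U < E < D < L < B < F < A.
Counting 5 from the largest end gives D.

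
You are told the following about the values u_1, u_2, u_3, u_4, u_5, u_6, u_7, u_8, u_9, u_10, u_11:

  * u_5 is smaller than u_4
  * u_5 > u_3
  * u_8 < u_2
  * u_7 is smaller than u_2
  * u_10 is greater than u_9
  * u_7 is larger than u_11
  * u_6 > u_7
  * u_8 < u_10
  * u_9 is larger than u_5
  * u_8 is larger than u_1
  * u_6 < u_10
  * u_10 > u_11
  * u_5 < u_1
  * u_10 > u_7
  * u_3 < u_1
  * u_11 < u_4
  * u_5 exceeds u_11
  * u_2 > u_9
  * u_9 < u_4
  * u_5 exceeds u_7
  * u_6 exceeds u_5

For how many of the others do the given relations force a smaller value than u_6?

4

The elements the relations force below u_6 are u_11, u_3, u_7, u_5 — no chain reaches any other.
That is 4.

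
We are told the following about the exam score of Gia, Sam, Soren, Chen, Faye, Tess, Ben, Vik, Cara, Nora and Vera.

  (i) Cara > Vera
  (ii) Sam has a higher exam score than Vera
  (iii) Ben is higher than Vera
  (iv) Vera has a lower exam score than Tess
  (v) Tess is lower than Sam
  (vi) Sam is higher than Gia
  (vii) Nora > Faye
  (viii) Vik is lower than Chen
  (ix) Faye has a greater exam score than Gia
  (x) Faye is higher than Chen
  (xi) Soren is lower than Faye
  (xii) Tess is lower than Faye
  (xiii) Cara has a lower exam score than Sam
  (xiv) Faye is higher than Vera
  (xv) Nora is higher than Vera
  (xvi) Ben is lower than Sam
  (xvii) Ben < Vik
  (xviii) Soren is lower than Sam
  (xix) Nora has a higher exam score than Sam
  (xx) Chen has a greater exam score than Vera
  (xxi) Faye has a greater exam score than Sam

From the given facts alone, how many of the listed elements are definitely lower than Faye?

9

From Faye the given relations immediately reach Vera, Soren, Tess, Gia, Sam, Chen.
From those, Cara, Ben, Vik — 9 in total.
Nothing else is reachable below Faye; 9 in all.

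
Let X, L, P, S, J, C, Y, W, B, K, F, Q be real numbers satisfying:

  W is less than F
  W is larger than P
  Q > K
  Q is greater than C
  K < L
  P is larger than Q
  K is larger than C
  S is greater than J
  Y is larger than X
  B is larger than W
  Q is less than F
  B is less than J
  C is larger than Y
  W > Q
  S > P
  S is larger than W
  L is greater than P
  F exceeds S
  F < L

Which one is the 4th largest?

The consecutive relations fix a unique order: X < Y < C < K < Q < P < W < B < J < S < F < L.
The 4th largest is J.

J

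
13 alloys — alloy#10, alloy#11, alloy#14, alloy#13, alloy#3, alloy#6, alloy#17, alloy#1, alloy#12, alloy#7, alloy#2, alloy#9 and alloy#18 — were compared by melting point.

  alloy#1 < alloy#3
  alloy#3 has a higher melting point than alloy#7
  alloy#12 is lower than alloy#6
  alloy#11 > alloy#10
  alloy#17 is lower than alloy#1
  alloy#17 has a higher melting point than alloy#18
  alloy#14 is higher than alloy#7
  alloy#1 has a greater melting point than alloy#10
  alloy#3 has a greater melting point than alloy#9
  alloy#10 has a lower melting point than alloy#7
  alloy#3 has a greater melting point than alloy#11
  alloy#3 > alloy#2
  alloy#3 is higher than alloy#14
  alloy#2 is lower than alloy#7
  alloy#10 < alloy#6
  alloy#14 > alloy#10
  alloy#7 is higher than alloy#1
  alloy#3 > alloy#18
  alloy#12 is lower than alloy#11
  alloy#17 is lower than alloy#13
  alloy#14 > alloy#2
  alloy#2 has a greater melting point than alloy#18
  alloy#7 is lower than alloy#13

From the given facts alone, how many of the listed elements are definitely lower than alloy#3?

10

The elements the relations force below alloy#3 are alloy#10, alloy#18, alloy#12, alloy#2, alloy#17, alloy#1, alloy#11, alloy#7, alloy#14, alloy#9 — no chain reaches any other.
That is 10.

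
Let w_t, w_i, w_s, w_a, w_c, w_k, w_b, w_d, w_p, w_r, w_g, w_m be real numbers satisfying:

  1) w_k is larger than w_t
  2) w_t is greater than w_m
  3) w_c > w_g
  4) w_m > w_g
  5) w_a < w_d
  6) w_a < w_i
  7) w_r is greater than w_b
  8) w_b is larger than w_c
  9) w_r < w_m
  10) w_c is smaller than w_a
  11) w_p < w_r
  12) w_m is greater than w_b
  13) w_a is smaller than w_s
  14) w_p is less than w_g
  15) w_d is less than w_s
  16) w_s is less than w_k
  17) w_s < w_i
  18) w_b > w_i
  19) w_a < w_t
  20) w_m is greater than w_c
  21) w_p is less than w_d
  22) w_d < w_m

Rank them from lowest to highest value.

w_p < w_g < w_c < w_a < w_d < w_s < w_i < w_b < w_r < w_m < w_t < w_k

Each adjacent pair is fixed by a given relation: w_p < w_g; w_g < w_c; w_c < w_a; w_a < w_d; w_d < w_s; w_s < w_i; w_i < w_b; w_b < w_r; w_r < w_m; w_m < w_t; w_t < w_k. Chaining them end to end gives the full order.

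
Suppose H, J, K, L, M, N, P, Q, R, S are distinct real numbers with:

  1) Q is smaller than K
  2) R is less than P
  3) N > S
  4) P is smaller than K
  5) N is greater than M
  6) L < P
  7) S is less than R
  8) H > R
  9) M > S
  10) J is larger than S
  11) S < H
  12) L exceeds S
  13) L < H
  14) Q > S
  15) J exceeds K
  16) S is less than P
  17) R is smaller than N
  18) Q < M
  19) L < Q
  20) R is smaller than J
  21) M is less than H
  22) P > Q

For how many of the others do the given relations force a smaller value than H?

Directly below H: S, L, R, M.
One step further: Q (5 so far).
No other element is forced below H by the given relations, so the count is 5.

5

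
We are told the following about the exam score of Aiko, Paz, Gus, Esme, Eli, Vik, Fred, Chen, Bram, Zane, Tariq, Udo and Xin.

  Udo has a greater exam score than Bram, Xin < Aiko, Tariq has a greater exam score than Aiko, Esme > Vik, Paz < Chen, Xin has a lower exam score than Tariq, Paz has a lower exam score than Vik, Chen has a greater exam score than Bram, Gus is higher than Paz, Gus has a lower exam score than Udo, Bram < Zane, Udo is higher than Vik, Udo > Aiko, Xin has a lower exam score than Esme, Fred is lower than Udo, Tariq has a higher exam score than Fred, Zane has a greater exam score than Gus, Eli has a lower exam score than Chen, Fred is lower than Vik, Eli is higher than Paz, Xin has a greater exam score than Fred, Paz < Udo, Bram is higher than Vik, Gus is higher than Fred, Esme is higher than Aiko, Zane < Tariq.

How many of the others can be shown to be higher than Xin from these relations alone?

The elements the relations force above Xin are Aiko, Udo, Esme, Tariq — no chain reaches any other.
That is 4.

4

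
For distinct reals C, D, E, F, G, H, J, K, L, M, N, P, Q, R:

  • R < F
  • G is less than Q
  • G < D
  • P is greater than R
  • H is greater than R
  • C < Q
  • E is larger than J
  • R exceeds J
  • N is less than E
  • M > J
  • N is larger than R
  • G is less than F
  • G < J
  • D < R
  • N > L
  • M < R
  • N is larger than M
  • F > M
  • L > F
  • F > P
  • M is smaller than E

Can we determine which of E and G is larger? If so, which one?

The relevant relations are G < J; J < M; M < R; R < P; P < F; F < L; L < N; N < E.
Chaining these gives G < J < M < R < P < F < L < N < E.
So E is larger.

E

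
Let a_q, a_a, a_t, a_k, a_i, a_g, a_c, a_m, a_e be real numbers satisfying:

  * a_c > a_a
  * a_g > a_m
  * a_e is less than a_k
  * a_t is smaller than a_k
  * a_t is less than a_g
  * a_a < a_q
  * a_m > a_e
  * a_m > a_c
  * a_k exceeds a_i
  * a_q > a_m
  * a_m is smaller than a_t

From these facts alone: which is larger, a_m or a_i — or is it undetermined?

Following every chain through a_i: above a_i we get a_k.
a_m is not reached, and no chain runs the other way from a_m to a_i.
So the given relations leave the order of a_i and a_m undetermined.

undetermined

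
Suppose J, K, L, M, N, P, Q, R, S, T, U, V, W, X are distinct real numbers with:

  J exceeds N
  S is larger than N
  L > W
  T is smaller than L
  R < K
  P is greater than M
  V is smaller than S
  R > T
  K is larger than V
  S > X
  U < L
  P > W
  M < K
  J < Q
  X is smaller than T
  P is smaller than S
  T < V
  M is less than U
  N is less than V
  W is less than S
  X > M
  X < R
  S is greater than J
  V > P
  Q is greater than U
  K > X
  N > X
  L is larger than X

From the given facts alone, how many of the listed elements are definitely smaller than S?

8

Directly below S: X, N, J, W, P, V.
One step further: M, T (8 so far).
Nothing else is reachable below S; 8 in all.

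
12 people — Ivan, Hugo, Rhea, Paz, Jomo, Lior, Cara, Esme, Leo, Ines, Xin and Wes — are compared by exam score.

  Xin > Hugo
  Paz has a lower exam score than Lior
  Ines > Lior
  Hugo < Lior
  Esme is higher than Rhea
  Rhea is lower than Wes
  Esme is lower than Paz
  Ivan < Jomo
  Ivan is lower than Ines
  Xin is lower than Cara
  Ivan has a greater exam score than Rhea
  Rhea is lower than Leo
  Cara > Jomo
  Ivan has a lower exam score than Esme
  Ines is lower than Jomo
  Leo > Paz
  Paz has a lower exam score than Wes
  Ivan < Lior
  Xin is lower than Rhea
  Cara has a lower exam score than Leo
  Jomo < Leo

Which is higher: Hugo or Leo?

Link the given pairs in sequence: Hugo < Xin; Xin < Rhea; Rhea < Ivan; Ivan < Esme; Esme < Paz; Paz < Lior; Lior < Ines; Ines < Jomo; Jomo < Cara; Cara < Leo.
Together: Hugo < Xin < Rhea < Ivan < Esme < Paz < Lior < Ines < Jomo < Cara < Leo.
So Hugo < Leo; Leo is the higher of the two.

Leo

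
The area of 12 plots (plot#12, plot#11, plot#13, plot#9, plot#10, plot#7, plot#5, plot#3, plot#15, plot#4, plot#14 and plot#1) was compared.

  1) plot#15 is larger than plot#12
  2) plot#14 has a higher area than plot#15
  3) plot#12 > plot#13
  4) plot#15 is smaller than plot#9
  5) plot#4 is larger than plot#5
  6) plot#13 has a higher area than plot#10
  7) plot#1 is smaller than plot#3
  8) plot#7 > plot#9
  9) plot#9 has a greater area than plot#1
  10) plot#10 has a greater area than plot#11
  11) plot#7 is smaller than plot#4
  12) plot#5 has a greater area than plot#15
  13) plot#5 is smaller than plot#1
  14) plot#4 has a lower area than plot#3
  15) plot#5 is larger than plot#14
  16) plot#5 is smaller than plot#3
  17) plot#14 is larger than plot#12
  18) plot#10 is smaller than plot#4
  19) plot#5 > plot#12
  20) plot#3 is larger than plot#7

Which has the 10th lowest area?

plot#7

Piecing the relations together gives one ordering: plot#11 < plot#10 < plot#13 < plot#12 < plot#15 < plot#14 < plot#5 < plot#1 < plot#9 < plot#7 < plot#4 < plot#3.
Counting 10 from the smallest end gives plot#7.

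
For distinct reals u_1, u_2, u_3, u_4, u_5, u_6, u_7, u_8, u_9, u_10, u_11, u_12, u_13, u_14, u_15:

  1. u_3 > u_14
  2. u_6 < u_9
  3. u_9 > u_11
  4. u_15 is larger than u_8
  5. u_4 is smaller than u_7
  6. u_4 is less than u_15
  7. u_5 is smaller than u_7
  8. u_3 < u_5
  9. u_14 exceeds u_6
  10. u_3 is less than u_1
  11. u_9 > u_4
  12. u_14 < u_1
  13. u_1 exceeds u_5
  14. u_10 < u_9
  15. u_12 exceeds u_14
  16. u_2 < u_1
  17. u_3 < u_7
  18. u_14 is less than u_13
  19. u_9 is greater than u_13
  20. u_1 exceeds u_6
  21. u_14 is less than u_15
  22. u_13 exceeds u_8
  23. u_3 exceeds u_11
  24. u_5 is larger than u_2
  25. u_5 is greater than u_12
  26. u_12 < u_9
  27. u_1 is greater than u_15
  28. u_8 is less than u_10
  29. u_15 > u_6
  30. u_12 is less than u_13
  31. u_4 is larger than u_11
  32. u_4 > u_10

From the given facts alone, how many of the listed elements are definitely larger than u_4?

4

From u_4 the given relations immediately reach u_7, u_15, u_9.
From those, u_1 — 4 in total.
No other element is forced above u_4 by the given relations, so the count is 4.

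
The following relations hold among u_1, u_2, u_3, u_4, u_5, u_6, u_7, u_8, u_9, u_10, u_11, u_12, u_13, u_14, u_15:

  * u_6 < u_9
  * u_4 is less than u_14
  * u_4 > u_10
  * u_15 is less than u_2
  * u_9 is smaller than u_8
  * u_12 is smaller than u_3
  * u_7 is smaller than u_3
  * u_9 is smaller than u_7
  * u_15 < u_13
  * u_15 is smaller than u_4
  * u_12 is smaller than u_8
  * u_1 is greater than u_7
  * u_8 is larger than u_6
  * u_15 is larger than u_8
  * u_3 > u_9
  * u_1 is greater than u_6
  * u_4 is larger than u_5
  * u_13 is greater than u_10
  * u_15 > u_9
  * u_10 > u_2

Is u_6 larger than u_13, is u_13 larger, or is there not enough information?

u_13

u_6 < u_9 and u_9 < u_8 give u_6 < u_8.
Then u_8 < u_15 extends the chain to u_15.
With u_15 < u_2: u_6 < u_9 < u_8 < u_15 < u_2.
With u_2 < u_10: u_6 < u_9 < u_8 < u_15 < u_2 < u_10.
Then u_10 < u_13 extends the chain to u_13.
So u_13 is larger.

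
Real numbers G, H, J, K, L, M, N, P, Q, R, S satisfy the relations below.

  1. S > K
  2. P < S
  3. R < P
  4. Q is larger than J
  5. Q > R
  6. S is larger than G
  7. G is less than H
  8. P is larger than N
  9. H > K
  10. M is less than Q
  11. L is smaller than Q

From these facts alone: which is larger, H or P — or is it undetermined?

Following every chain through P: above P we get S; below P we get R, N.
H is not reached, and no chain runs the other way from H to P.
So the given relations leave the order of P and H undetermined.

undetermined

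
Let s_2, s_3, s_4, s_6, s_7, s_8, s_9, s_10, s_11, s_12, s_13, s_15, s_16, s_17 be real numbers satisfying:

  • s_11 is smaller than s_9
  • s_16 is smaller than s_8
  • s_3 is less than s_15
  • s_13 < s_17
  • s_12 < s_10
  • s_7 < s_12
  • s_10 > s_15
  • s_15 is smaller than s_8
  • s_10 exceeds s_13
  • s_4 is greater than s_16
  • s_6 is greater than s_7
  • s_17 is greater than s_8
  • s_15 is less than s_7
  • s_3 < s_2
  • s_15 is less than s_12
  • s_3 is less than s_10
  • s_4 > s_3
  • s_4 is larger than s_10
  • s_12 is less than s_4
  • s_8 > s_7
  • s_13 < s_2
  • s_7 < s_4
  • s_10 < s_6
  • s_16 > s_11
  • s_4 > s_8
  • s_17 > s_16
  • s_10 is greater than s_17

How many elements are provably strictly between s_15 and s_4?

5

The relations place s_15 below s_4. An element lies strictly between them when it is forced above s_15 and also forced below s_4.
Above s_15: {s_7, s_8, s_12, s_17, s_10, s_6}. Below s_4: {s_13, s_3, s_11, s_16, s_7, s_8, s_12, s_17, s_10}.
Intersection: {s_7, s_8, s_12, s_17, s_10} — 5.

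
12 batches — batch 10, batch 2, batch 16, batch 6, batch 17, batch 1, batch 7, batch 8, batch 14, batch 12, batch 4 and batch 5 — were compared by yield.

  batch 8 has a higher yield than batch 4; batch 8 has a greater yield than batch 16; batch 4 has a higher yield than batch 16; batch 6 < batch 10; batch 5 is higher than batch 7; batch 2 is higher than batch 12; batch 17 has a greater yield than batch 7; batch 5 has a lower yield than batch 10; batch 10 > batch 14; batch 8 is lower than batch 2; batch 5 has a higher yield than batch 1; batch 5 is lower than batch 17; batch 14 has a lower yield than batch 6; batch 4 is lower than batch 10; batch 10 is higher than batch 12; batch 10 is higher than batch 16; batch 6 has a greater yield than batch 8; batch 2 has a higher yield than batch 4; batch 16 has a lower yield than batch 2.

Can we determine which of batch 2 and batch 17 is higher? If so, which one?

undetermined

Following every chain through batch 2: below batch 2 we get batch 16, batch 4, batch 12, batch 8.
batch 17 is not reached, and no chain runs the other way from batch 17 to batch 2.
So the given relations leave the order of batch 2 and batch 17 undetermined.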